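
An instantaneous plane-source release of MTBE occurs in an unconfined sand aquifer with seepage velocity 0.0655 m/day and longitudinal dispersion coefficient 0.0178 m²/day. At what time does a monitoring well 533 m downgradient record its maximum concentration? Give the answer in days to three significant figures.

8130 days

For the 1D instantaneous-source solution, setting ∂C/∂t = 0 at fixed x gives v²t² + 2Dt − x² = 0, so t = (√(D² + v²x²) − D)/v².
√(D² + v²x²) = √(0.0178² + 0.0655² × 533²) = 34.91; v² = 0.00429025.
t = (34.91 − 0.0178)/0.00429025 = 8130 days (vs. the pure-advection estimate x/v = 8140 d).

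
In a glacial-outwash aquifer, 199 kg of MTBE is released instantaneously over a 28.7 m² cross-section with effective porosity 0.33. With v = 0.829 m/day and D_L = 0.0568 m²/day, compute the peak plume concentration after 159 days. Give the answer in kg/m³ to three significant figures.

The peak of an instantaneous 1D plume sits at x = vt; there the Gaussian factor is 1 and C_max = M/(n_e·A·√(4πDt)), where n_e·A is the pore area the mass is dissolved in.
√(4πDt) = √(4π × 0.0568 × 159) = 10.65 m, so C_max = 199/(0.33 × 28.7 × 10.65) = 1.97 kg/m³.

1.97 kg/m³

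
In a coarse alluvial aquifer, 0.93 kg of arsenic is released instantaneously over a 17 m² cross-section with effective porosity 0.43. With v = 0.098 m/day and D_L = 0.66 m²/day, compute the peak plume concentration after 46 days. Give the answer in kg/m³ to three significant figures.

The peak of an instantaneous 1D plume sits at x = vt; there the Gaussian factor is 1 and C_max = M/(n_e·A·√(4πDt)), where n_e·A is the pore area the mass is dissolved in.
√(4πDt) = √(4π × 0.66 × 46) = 19.53 m, so C_max = 0.93/(0.43 × 17 × 19.53) = 0.00651 kg/m³.

0.00651 kg/m³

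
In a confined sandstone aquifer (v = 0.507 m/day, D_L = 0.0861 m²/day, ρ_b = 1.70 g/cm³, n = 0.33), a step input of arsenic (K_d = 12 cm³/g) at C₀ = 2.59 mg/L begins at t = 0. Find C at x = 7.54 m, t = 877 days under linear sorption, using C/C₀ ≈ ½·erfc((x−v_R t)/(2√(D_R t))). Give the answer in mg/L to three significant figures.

0.992 mg/L

Retardation factor R = 1 + ρ_b·K_d/n = 1 + 1.70 × 12/0.33 = 62.82.
Sorption retards both mechanisms: v_R = v/R = 0.008071 m/day, D_R = D/R = 0.001371 m²/day.
v_R·t = 0.008071 × 877 = 7.078267 m; 2√(D_R t) = 2.193 m; argument = (7.54 − 7.078267)/2.193 = 0.2105.
C = C₀ × ½·erfc(0.2105) = 2.59 × 0.3830 = 0.992 mg/L.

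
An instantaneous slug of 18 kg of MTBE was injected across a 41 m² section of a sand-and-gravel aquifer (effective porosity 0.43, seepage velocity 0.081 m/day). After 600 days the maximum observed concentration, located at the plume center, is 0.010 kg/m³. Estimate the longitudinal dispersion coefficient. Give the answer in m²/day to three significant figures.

At the plume center C_max = M/(n_e·A·√(4πDt)), so D = M²/(4πt·(n_e·A·C_max)²).
n_e·A·C_max = 0.43 × 41 × 0.010 = 0.1763 kg/m.
D = 18²/(4π × 600 × 0.1763²) = 1.38 m²/day.

1.38 m²/day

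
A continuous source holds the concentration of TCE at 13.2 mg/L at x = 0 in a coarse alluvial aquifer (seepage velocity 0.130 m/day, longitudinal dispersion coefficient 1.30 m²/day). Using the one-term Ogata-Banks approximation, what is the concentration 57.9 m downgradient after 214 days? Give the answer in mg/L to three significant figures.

For a continuous step input, C/C₀ ≈ ½·erfc((x−vt)/(2√(Dt))).
vt = 0.130 × 214 = 27.82 m and 2√(Dt) = 2√(1.30 × 214) = 33.36 m.
Argument (x−vt)/(2√(Dt)) = (57.9 − 27.82)/33.36 = 0.9017; ½·erfc(0.9017) = 0.1011.
C = 13.2 × 0.1011 = 1.33 mg/L.

1.33 mg/L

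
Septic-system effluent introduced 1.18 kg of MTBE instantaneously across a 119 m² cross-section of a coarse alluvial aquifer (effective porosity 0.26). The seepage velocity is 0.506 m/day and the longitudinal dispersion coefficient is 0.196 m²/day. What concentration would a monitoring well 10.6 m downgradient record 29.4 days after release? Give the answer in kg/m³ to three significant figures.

0.00203 kg/m³

For an instantaneous plane source, C(x,t) = M/(n_e·A·√(4πDt)) · exp(−(x−vt)²/(4Dt)), with n_e·A the pore (flow) area.
Plume center vt = 0.506 × 29.4 = 14.8764 m, so the well at 10.6 m is 4.2764 m upgradient of the peak.
√(4πDt) = 8.510 m, giving peak height M/(n_e·A·√(4πDt)) = 1.18/(0.26 × 119 × 8.510) = 0.004482 kg/m³.
(x−vt)²/(4Dt) = (-4.2764)²/(4 × 0.196 × 29.4) = 0.7934; exp(−0.7934) = 0.4523.
C = 0.004482 × 0.4523 = 0.00203 kg/m³.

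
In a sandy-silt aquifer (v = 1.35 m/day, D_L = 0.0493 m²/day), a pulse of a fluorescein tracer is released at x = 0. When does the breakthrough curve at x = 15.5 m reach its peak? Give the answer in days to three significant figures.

For the 1D instantaneous-source solution, setting ∂C/∂t = 0 at fixed x gives v²t² + 2Dt − x² = 0, so t = (√(D² + v²x²) − D)/v².
√(D² + v²x²) = √(0.0493² + 1.35² × 15.5²) = 20.93; v² = 1.8225.
t = (20.93 − 0.0493)/1.8225 = 11.5 days (vs. the pure-advection estimate x/v = 11.5 d).

11.5 days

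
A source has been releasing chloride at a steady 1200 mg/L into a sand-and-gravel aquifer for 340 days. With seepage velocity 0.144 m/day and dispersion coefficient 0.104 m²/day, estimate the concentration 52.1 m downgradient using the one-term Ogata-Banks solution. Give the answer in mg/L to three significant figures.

425 mg/L

For a continuous step input, C/C₀ ≈ ½·erfc((x−vt)/(2√(Dt))).
vt = 0.144 × 340 = 48.96 m and 2√(Dt) = 2√(0.104 × 340) = 11.89 m.
Argument (x−vt)/(2√(Dt)) = (52.1 − 48.96)/11.89 = 0.2641; ½·erfc(0.2641) = 0.3544.
C = 1200 × 0.3544 = 425 mg/L.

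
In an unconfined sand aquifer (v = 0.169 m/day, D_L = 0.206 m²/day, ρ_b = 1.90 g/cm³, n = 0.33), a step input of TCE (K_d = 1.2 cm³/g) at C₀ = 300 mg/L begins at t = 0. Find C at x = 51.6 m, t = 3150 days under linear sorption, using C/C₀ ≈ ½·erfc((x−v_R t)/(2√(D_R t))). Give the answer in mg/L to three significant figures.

267 mg/L

Retardation factor R = 1 + ρ_b·K_d/n = 1 + 1.90 × 1.2/0.33 = 7.909.
Sorption retards both mechanisms: v_R = v/R = 0.02137 m/day, D_R = D/R = 0.02605 m²/day.
v_R·t = 0.02137 × 3150 = 67.3155 m; 2√(D_R t) = 18.12 m; argument = (51.6 − 67.3155)/18.12 = -0.8673.
C = C₀ × ½·erfc(-0.8673) = 300 × 0.8900 = 267 mg/L.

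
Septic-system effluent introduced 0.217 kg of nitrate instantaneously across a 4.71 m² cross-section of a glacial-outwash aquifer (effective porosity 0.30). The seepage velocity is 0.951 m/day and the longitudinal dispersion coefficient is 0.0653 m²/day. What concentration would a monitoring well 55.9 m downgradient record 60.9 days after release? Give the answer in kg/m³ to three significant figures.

For an instantaneous plane source, C(x,t) = M/(n_e·A·√(4πDt)) · exp(−(x−vt)²/(4Dt)), with n_e·A the pore (flow) area.
Plume center vt = 0.951 × 60.9 = 57.9159 m, so the well at 55.9 m is 2.0159 m upgradient of the peak.
√(4πDt) = 7.069 m, giving peak height M/(n_e·A·√(4πDt)) = 0.217/(0.30 × 4.71 × 7.069) = 0.02172 kg/m³.
(x−vt)²/(4Dt) = (-2.0159)²/(4 × 0.0653 × 60.9) = 0.2555; exp(−0.2555) = 0.7745.
C = 0.02172 × 0.7745 = 0.0168 kg/m³.

0.0168 kg/m³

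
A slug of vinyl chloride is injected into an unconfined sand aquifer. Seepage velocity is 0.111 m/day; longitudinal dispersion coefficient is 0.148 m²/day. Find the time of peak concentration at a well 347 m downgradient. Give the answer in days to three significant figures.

For the 1D instantaneous-source solution, setting ∂C/∂t = 0 at fixed x gives v²t² + 2Dt − x² = 0, so t = (√(D² + v²x²) − D)/v².
√(D² + v²x²) = √(0.148² + 0.111² × 347²) = 38.52; v² = 0.012321.
t = (38.52 − 0.148)/0.012321 = 3110 days (vs. the pure-advection estimate x/v = 3130 d).

3110 days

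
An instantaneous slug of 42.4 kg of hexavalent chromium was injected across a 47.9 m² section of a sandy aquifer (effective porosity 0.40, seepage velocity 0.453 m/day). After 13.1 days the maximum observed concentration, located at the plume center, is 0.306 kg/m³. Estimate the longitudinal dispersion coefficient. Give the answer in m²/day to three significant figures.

0.318 m²/day

At the plume center C_max = M/(n_e·A·√(4πDt)), so D = M²/(4πt·(n_e·A·C_max)²).
n_e·A·C_max = 0.40 × 47.9 × 0.306 = 5.863 kg/m.
D = 42.4²/(4π × 13.1 × 5.863²) = 0.318 m²/day.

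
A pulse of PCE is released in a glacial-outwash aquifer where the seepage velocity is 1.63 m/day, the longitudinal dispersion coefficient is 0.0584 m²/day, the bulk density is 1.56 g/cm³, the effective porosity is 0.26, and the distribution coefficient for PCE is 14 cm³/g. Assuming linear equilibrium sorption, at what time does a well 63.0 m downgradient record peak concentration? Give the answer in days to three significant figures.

Retardation factor R = 1 + ρ_b·K_d/n = 1 + 1.56 × 14/0.26 = 85.00.
Sorption retards both mechanisms: v_R = v/R = 0.01918 m/day, D_R = D/R = 0.0006871 m²/day.
Peak time from v_R²t² + 2D_R t − x² = 0: t = (√(D_R² + v_R²x²) − D_R)/v_R².
√(D_R² + v_R²x²) = √(0.0006871² + 0.01918² × 63.0²) = 1.208; v_R² = 0.0003679.
t = (1.208 − 0.0006871)/0.0003679 = 3280 days.

3280 days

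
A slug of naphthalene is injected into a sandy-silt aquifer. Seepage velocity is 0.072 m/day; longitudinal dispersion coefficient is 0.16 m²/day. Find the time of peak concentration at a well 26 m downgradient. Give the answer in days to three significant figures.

For the 1D instantaneous-source solution, setting ∂C/∂t = 0 at fixed x gives v²t² + 2Dt − x² = 0, so t = (√(D² + v²x²) − D)/v².
√(D² + v²x²) = √(0.16² + 0.072² × 26²) = 1.879; v² = 0.005184.
t = (1.879 − 0.16)/0.005184 = 332 days (vs. the pure-advection estimate x/v = 361 d).

332 days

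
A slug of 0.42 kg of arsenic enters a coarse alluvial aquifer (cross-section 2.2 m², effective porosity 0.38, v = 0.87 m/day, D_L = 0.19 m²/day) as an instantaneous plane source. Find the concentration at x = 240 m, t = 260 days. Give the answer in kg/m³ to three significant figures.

0.00769 kg/m³

For an instantaneous plane source, C(x,t) = M/(n_e·A·√(4πDt)) · exp(−(x−vt)²/(4Dt)), with n_e·A the pore (flow) area.
Plume center vt = 0.87 × 260 = 226.2 m, so the well at 240 m is 13.8 m downgradient of the peak.
√(4πDt) = 24.92 m, giving peak height M/(n_e·A·√(4πDt)) = 0.42/(0.38 × 2.2 × 24.92) = 0.02016 kg/m³.
(x−vt)²/(4Dt) = (13.8)²/(4 × 0.19 × 260) = 0.9638; exp(−0.9638) = 0.3814.
C = 0.02016 × 0.3814 = 0.00769 kg/m³.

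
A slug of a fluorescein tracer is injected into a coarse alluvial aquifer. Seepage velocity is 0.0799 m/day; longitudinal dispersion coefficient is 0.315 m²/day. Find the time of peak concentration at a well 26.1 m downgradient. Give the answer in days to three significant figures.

281 days

For the 1D instantaneous-source solution, setting ∂C/∂t = 0 at fixed x gives v²t² + 2Dt − x² = 0, so t = (√(D² + v²x²) − D)/v².
√(D² + v²x²) = √(0.315² + 0.0799² × 26.1²) = 2.109; v² = 0.00638401.
t = (2.109 − 0.315)/0.00638401 = 281 days (vs. the pure-advection estimate x/v = 327 d).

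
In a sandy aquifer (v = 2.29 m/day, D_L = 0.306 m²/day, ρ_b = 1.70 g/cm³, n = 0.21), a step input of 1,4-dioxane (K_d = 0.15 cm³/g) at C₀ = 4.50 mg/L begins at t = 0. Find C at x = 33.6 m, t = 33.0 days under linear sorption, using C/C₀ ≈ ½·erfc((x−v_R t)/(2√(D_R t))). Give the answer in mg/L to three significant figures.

2.56 mg/L

Retardation factor R = 1 + ρ_b·K_d/n = 1 + 1.70 × 0.15/0.21 = 2.214.
Sorption retards both mechanisms: v_R = v/R = 1.034 m/day, D_R = D/R = 0.1382 m²/day.
v_R·t = 1.034 × 33.0 = 34.122 m; 2√(D_R t) = 4.271 m; argument = (33.6 − 34.122)/4.271 = -0.1222.
C = C₀ × ½·erfc(-0.1222) = 4.50 × 0.5686 = 2.56 mg/L.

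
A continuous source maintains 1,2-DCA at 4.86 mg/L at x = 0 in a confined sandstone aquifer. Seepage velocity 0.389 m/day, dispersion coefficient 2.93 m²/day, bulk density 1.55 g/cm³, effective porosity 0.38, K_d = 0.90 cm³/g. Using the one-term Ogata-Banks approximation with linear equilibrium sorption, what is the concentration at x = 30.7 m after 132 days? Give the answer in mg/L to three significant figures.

Retardation factor R = 1 + ρ_b·K_d/n = 1 + 1.55 × 0.90/0.38 = 4.671.
Sorption retards both mechanisms: v_R = v/R = 0.08328 m/day, D_R = D/R = 0.6273 m²/day.
v_R·t = 0.08328 × 132 = 10.99296 m; 2√(D_R t) = 18.20 m; argument = (30.7 − 10.99296)/18.20 = 1.083.
C = C₀ × ½·erfc(1.083) = 4.86 × 0.06281 = 0.305 mg/L.

0.305 mg/L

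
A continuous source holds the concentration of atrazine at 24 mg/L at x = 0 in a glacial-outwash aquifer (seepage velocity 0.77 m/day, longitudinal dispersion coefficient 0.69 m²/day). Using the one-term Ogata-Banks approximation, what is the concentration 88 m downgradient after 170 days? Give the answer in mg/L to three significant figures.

23.9 mg/L

For a continuous step input, C/C₀ ≈ ½·erfc((x−vt)/(2√(Dt))).
vt = 0.77 × 170 = 130.9 m and 2√(Dt) = 2√(0.69 × 170) = 21.66 m.
Argument (x−vt)/(2√(Dt)) = (88 − 130.9)/21.66 = -1.981; ½·erfc(-1.981) = 0.9975.
C = 24 × 0.9975 = 23.9 mg/L.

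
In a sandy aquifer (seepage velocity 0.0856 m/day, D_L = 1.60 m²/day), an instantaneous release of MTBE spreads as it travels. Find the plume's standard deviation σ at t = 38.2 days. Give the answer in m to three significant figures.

11.1 m

Dispersive spreading gives a Gaussian with σ² = 2Dt; advection only shifts the center.
σ = √(2 × 1.60 × 38.2) = 11.1 m.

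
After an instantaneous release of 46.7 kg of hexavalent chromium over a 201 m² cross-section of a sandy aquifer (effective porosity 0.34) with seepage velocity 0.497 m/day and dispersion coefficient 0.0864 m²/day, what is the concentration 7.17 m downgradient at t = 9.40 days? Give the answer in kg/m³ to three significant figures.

For an instantaneous plane source, C(x,t) = M/(n_e·A·√(4πDt)) · exp(−(x−vt)²/(4Dt)), with n_e·A the pore (flow) area.
Plume center vt = 0.497 × 9.40 = 4.6718 m, so the well at 7.17 m is 2.4982 m downgradient of the peak.
√(4πDt) = 3.195 m, giving peak height M/(n_e·A·√(4πDt)) = 46.7/(0.34 × 201 × 3.195) = 0.2139 kg/m³.
(x−vt)²/(4Dt) = (2.4982)²/(4 × 0.0864 × 9.40) = 1.921; exp(−1.921) = 0.1465.
C = 0.2139 × 0.1465 = 0.0313 kg/m³.

0.0313 kg/m³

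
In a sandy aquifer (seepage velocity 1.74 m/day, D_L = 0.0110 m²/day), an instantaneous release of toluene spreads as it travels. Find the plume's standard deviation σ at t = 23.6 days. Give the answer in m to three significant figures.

Dispersive spreading gives a Gaussian with σ² = 2Dt; advection only shifts the center.
σ = √(2 × 0.0110 × 23.6) = 0.721 m.

0.721 m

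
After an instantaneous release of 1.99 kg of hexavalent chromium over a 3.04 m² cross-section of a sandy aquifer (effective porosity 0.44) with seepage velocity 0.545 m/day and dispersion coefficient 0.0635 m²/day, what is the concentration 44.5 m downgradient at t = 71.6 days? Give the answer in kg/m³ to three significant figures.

For an instantaneous plane source, C(x,t) = M/(n_e·A·√(4πDt)) · exp(−(x−vt)²/(4Dt)), with n_e·A the pore (flow) area.
Plume center vt = 0.545 × 71.6 = 39.022 m, so the well at 44.5 m is 5.478 m downgradient of the peak.
√(4πDt) = 7.559 m, giving peak height M/(n_e·A·√(4πDt)) = 1.99/(0.44 × 3.04 × 7.559) = 0.1968 kg/m³.
(x−vt)²/(4Dt) = (5.478)²/(4 × 0.0635 × 71.6) = 1.650; exp(−1.650) = 0.1920.
C = 0.1968 × 0.1920 = 0.0378 kg/m³.

0.0378 kg/m³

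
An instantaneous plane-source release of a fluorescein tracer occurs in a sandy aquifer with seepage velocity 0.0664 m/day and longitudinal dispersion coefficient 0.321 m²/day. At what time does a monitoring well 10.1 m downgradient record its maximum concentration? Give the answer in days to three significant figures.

For the 1D instantaneous-source solution, setting ∂C/∂t = 0 at fixed x gives v²t² + 2Dt − x² = 0, so t = (√(D² + v²x²) − D)/v².
√(D² + v²x²) = √(0.321² + 0.0664² × 10.1²) = 0.7435; v² = 0.00440896.
t = (0.7435 − 0.321)/0.00440896 = 95.8 days (vs. the pure-advection estimate x/v = 152 d).

95.8 days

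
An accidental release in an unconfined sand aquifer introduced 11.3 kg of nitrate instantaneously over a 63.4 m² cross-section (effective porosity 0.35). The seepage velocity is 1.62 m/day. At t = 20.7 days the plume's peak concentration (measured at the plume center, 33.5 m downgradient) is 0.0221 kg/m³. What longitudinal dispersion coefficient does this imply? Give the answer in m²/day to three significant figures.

2.04 m²/day

At the plume center C_max = M/(n_e·A·√(4πDt)), so D = M²/(4πt·(n_e·A·C_max)²).
n_e·A·C_max = 0.35 × 63.4 × 0.0221 = 0.4904 kg/m.
D = 11.3²/(4π × 20.7 × 0.4904²) = 2.04 m²/day.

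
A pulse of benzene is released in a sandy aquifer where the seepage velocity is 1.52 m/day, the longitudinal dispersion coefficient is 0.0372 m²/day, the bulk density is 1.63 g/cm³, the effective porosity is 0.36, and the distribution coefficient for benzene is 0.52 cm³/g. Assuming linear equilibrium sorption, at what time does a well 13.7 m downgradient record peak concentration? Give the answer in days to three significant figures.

30.2 days

Retardation factor R = 1 + ρ_b·K_d/n = 1 + 1.63 × 0.52/0.36 = 3.354.
Sorption retards both mechanisms: v_R = v/R = 0.4532 m/day, D_R = D/R = 0.01109 m²/day.
Peak time from v_R²t² + 2D_R t − x² = 0: t = (√(D_R² + v_R²x²) − D_R)/v_R².
√(D_R² + v_R²x²) = √(0.01109² + 0.4532² × 13.7²) = 6.209; v_R² = 0.2054.
t = (6.209 − 0.01109)/0.2054 = 30.2 days.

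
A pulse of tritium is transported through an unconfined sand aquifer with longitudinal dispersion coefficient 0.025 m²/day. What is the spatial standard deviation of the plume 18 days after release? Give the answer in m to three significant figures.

Dispersive spreading gives a Gaussian with σ² = 2Dt; advection only shifts the center.
σ = √(2 × 0.025 × 18) = 0.949 m.

0.949 m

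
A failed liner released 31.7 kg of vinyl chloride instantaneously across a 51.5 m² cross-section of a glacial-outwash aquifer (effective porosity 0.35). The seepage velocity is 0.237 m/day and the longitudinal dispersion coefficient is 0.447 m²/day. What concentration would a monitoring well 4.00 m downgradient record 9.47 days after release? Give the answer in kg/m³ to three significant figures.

0.201 kg/m³

For an instantaneous plane source, C(x,t) = M/(n_e·A·√(4πDt)) · exp(−(x−vt)²/(4Dt)), with n_e·A the pore (flow) area.
Plume center vt = 0.237 × 9.47 = 2.24439 m, so the well at 4.00 m is 1.75561 m downgradient of the peak.
√(4πDt) = 7.293 m, giving peak height M/(n_e·A·√(4πDt)) = 31.7/(0.35 × 51.5 × 7.293) = 0.2411 kg/m³.
(x−vt)²/(4Dt) = (1.75561)²/(4 × 0.447 × 9.47) = 0.1820; exp(−0.1820) = 0.8336.
C = 0.2411 × 0.8336 = 0.201 kg/m³.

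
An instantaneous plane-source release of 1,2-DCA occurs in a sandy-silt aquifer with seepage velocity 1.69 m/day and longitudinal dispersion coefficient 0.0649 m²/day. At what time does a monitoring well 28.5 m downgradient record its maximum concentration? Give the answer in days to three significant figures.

16.8 days

For the 1D instantaneous-source solution, setting ∂C/∂t = 0 at fixed x gives v²t² + 2Dt − x² = 0, so t = (√(D² + v²x²) − D)/v².
√(D² + v²x²) = √(0.0649² + 1.69² × 28.5²) = 48.17; v² = 2.8561.
t = (48.17 − 0.0649)/2.8561 = 16.8 days (vs. the pure-advection estimate x/v = 16.9 d).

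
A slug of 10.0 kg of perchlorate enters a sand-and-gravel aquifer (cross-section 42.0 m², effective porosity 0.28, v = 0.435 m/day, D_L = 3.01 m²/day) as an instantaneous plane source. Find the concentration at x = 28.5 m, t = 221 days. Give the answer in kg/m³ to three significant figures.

0.00167 kg/m³

For an instantaneous plane source, C(x,t) = M/(n_e·A·√(4πDt)) · exp(−(x−vt)²/(4Dt)), with n_e·A the pore (flow) area.
Plume center vt = 0.435 × 221 = 96.135 m, so the well at 28.5 m is 67.635 m upgradient of the peak.
√(4πDt) = 91.43 m, giving peak height M/(n_e·A·√(4πDt)) = 10.0/(0.28 × 42.0 × 91.43) = 0.009300 kg/m³.
(x−vt)²/(4Dt) = (-67.635)²/(4 × 3.01 × 221) = 1.719; exp(−1.719) = 0.1792.
C = 0.009300 × 0.1792 = 0.00167 kg/m³.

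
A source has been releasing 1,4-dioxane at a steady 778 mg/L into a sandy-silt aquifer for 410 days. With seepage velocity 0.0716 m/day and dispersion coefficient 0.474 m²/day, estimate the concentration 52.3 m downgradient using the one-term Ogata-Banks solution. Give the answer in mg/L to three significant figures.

95.1 mg/L

For a continuous step input, C/C₀ ≈ ½·erfc((x−vt)/(2√(Dt))).
vt = 0.0716 × 410 = 29.356 m and 2√(Dt) = 2√(0.474 × 410) = 27.88 m.
Argument (x−vt)/(2√(Dt)) = (52.3 − 29.356)/27.88 = 0.8230; ½·erfc(0.8230) = 0.1222.
C = 778 × 0.1222 = 95.1 mg/L.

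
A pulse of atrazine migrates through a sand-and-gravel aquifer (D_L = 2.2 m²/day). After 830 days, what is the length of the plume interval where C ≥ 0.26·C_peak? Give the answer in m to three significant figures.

198 m

The plume is Gaussian with σ = √(2Dt) = √(2 × 2.2 × 830) = 60.43 m.
C/C_peak = exp(−Δx²/(2σ²)) = 0.26 ⇒ Δx = σ·√(−2 ln 0.26) = 60.43 × 1.641 = 99.17 m.
Width = 2Δx = 198 m.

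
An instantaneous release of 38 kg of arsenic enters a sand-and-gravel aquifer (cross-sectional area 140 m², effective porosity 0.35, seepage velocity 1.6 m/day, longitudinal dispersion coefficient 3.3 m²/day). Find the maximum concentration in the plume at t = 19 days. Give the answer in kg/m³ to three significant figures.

The peak of an instantaneous 1D plume sits at x = vt; there the Gaussian factor is 1 and C_max = M/(n_e·A·√(4πDt)), where n_e·A is the pore area the mass is dissolved in.
√(4πDt) = √(4π × 3.3 × 19) = 28.07 m, so C_max = 38/(0.35 × 140 × 28.07) = 0.0276 kg/m³.

0.0276 kg/m³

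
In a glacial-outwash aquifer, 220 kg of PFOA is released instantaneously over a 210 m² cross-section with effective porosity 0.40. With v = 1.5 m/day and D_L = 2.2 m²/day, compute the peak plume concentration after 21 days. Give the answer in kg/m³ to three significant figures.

0.109 kg/m³

The peak of an instantaneous 1D plume sits at x = vt; there the Gaussian factor is 1 and C_max = M/(n_e·A·√(4πDt)), where n_e·A is the pore area the mass is dissolved in.
√(4πDt) = √(4π × 2.2 × 21) = 24.09 m, so C_max = 220/(0.40 × 210 × 24.09) = 0.109 kg/m³.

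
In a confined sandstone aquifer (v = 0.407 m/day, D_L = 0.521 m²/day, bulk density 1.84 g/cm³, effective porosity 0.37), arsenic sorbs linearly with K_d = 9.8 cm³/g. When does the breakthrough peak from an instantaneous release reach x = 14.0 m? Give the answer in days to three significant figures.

1560 days

Retardation factor R = 1 + ρ_b·K_d/n = 1 + 1.84 × 9.8/0.37 = 49.74.
Sorption retards both mechanisms: v_R = v/R = 0.008183 m/day, D_R = D/R = 0.01047 m²/day.
Peak time from v_R²t² + 2D_R t − x² = 0: t = (√(D_R² + v_R²x²) − D_R)/v_R².
√(D_R² + v_R²x²) = √(0.01047² + 0.008183² × 14.0²) = 0.1150; v_R² = 6.696e-05.
t = (0.1150 − 0.01047)/6.696e-05 = 1560 days.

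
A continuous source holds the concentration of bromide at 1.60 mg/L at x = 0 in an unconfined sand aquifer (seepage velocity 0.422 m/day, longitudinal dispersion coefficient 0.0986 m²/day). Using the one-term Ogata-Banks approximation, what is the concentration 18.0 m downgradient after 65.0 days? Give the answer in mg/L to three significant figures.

1.59 mg/L

For a continuous step input, C/C₀ ≈ ½·erfc((x−vt)/(2√(Dt))).
vt = 0.422 × 65.0 = 27.43 m and 2√(Dt) = 2√(0.0986 × 65.0) = 5.063 m.
Argument (x−vt)/(2√(Dt)) = (18.0 − 27.43)/5.063 = -1.863; ½·erfc(-1.863) = 0.9958.
C = 1.60 × 0.9958 = 1.59 mg/L.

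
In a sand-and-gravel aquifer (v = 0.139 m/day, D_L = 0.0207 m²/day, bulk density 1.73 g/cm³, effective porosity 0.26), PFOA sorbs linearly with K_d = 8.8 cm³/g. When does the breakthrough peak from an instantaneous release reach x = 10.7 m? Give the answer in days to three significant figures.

Retardation factor R = 1 + ρ_b·K_d/n = 1 + 1.73 × 8.8/0.26 = 59.55.
Sorption retards both mechanisms: v_R = v/R = 0.002334 m/day, D_R = D/R = 0.0003476 m²/day.
Peak time from v_R²t² + 2D_R t − x² = 0: t = (√(D_R² + v_R²x²) − D_R)/v_R².
√(D_R² + v_R²x²) = √(0.0003476² + 0.002334² × 10.7²) = 0.02498; v_R² = 5.448e-06.
t = (0.02498 − 0.0003476)/5.448e-06 = 4520 days.

4520 days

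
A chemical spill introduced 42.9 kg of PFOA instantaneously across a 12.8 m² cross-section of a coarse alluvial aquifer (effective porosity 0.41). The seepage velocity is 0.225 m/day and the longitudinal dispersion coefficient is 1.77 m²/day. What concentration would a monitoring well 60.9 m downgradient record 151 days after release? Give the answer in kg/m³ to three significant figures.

0.0716 kg/m³

For an instantaneous plane source, C(x,t) = M/(n_e·A·√(4πDt)) · exp(−(x−vt)²/(4Dt)), with n_e·A the pore (flow) area.
Plume center vt = 0.225 × 151 = 33.975 m, so the well at 60.9 m is 26.925 m downgradient of the peak.
√(4πDt) = 57.95 m, giving peak height M/(n_e·A·√(4πDt)) = 42.9/(0.41 × 12.8 × 57.95) = 0.1411 kg/m³.
(x−vt)²/(4Dt) = (26.925)²/(4 × 1.77 × 151) = 0.6781; exp(−0.6781) = 0.5076.
C = 0.1411 × 0.5076 = 0.0716 kg/m³.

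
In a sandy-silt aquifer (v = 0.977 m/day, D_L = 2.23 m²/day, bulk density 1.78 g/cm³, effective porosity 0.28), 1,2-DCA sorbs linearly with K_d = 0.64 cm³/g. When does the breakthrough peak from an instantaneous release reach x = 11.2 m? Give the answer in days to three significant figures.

Retardation factor R = 1 + ρ_b·K_d/n = 1 + 1.78 × 0.64/0.28 = 5.069.
Sorption retards both mechanisms: v_R = v/R = 0.1927 m/day, D_R = D/R = 0.4399 m²/day.
Peak time from v_R²t² + 2D_R t − x² = 0: t = (√(D_R² + v_R²x²) − D_R)/v_R².
√(D_R² + v_R²x²) = √(0.4399² + 0.1927² × 11.2²) = 2.203; v_R² = 0.03713.
t = (2.203 − 0.4399)/0.03713 = 47.5 days.

47.5 days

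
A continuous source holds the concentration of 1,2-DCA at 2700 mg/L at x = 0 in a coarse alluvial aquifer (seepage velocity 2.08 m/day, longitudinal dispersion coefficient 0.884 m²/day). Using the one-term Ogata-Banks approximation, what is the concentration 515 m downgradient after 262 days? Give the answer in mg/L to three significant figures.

For a continuous step input, C/C₀ ≈ ½·erfc((x−vt)/(2√(Dt))).
vt = 2.08 × 262 = 544.96 m and 2√(Dt) = 2√(0.884 × 262) = 30.44 m.
Argument (x−vt)/(2√(Dt)) = (515 − 544.96)/30.44 = -0.9842; ½·erfc(-0.9842) = 0.9180.
C = 2700 × 0.9180 = 2480 mg/L.

2480 mg/L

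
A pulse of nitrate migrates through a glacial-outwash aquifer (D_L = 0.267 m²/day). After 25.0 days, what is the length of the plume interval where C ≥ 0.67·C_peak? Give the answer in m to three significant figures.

The plume is Gaussian with σ = √(2Dt) = √(2 × 0.267 × 25.0) = 3.654 m.
C/C_peak = exp(−Δx²/(2σ²)) = 0.67 ⇒ Δx = σ·√(−2 ln 0.67) = 3.654 × 0.8950 = 3.270 m.
Width = 2Δx = 6.54 m.

6.54 m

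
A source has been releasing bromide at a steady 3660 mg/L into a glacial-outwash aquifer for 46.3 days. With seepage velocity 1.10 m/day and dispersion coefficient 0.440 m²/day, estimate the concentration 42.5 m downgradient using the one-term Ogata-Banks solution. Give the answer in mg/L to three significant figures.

3320 mg/L

For a continuous step input, C/C₀ ≈ ½·erfc((x−vt)/(2√(Dt))).
vt = 1.10 × 46.3 = 50.93 m and 2√(Dt) = 2√(0.440 × 46.3) = 9.027 m.
Argument (x−vt)/(2√(Dt)) = (42.5 − 50.93)/9.027 = -0.9339; ½·erfc(-0.9339) = 0.9067.
C = 3660 × 0.9067 = 3320 mg/L.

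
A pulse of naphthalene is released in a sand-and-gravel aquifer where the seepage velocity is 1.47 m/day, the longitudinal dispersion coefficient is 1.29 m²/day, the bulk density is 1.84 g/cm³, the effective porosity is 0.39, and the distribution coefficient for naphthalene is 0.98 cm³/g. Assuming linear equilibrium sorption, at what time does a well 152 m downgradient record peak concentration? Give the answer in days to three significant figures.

578 days

Retardation factor R = 1 + ρ_b·K_d/n = 1 + 1.84 × 0.98/0.39 = 5.624.
Sorption retards both mechanisms: v_R = v/R = 0.2614 m/day, D_R = D/R = 0.2294 m²/day.
Peak time from v_R²t² + 2D_R t − x² = 0: t = (√(D_R² + v_R²x²) − D_R)/v_R².
√(D_R² + v_R²x²) = √(0.2294² + 0.2614² × 152²) = 39.73; v_R² = 0.06833.
t = (39.73 − 0.2294)/0.06833 = 578 days.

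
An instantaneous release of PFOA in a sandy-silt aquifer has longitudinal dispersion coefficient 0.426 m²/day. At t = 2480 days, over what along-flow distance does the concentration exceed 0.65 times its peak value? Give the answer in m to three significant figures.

The plume is Gaussian with σ = √(2Dt) = √(2 × 0.426 × 2480) = 45.97 m.
C/C_peak = exp(−Δx²/(2σ²)) = 0.65 ⇒ Δx = σ·√(−2 ln 0.65) = 45.97 × 0.9282 = 42.67 m.
Width = 2Δx = 85.3 m.

85.3 m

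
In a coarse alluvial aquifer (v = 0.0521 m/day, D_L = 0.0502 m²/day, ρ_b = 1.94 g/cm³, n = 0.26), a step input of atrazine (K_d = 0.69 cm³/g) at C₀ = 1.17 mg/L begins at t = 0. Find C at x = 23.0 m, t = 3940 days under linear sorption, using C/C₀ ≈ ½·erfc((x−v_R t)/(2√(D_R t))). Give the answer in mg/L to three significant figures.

Retardation factor R = 1 + ρ_b·K_d/n = 1 + 1.94 × 0.69/0.26 = 6.148.
Sorption retards both mechanisms: v_R = v/R = 0.008474 m/day, D_R = D/R = 0.008165 m²/day.
v_R·t = 0.008474 × 3940 = 33.38756 m; 2√(D_R t) = 11.34 m; argument = (23.0 − 33.38756)/11.34 = -0.9160.
C = C₀ × ½·erfc(-0.9160) = 1.17 × 0.9024 = 1.06 mg/L.

1.06 mg/L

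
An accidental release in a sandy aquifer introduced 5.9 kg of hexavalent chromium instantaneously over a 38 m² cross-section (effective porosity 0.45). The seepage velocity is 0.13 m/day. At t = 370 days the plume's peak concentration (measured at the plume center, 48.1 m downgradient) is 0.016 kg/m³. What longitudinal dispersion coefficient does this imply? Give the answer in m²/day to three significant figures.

At the plume center C_max = M/(n_e·A·√(4πDt)), so D = M²/(4πt·(n_e·A·C_max)²).
n_e·A·C_max = 0.45 × 38 × 0.016 = 0.2736 kg/m.
D = 5.9²/(4π × 370 × 0.2736²) = 0.100 m²/day.

0.100 m²/day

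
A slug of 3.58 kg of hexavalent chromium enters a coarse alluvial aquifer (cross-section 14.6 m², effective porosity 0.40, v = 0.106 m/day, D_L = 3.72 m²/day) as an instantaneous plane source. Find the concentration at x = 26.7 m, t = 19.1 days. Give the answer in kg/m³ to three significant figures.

0.00241 kg/m³

For an instantaneous plane source, C(x,t) = M/(n_e·A·√(4πDt)) · exp(−(x−vt)²/(4Dt)), with n_e·A the pore (flow) area.
Plume center vt = 0.106 × 19.1 = 2.0246 m, so the well at 26.7 m is 24.6754 m downgradient of the peak.
√(4πDt) = 29.88 m, giving peak height M/(n_e·A·√(4πDt)) = 3.58/(0.40 × 14.6 × 29.88) = 0.02052 kg/m³.
(x−vt)²/(4Dt) = (24.6754)²/(4 × 3.72 × 19.1) = 2.142; exp(−2.142) = 0.1174.
C = 0.02052 × 0.1174 = 0.00241 kg/m³.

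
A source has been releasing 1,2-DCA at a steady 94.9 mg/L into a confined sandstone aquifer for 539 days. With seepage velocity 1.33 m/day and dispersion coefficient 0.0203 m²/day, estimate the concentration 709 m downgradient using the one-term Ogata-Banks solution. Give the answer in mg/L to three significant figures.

90.5 mg/L

For a continuous step input, C/C₀ ≈ ½·erfc((x−vt)/(2√(Dt))).
vt = 1.33 × 539 = 716.87 m and 2√(Dt) = 2√(0.0203 × 539) = 6.616 m.
Argument (x−vt)/(2√(Dt)) = (709 − 716.87)/6.616 = -1.190; ½·erfc(-1.190) = 0.9538.
C = 94.9 × 0.9538 = 90.5 mg/L.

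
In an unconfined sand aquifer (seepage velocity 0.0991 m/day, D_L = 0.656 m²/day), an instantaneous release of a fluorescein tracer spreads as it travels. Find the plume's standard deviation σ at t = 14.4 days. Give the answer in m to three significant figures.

4.35 m

Dispersive spreading gives a Gaussian with σ² = 2Dt; advection only shifts the center.
σ = √(2 × 0.656 × 14.4) = 4.35 m.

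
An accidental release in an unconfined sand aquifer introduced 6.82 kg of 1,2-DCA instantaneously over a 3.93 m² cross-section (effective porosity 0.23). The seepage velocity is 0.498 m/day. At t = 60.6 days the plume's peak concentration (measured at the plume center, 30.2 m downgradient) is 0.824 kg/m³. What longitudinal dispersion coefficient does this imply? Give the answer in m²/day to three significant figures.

At the plume center C_max = M/(n_e·A·√(4πDt)), so D = M²/(4πt·(n_e·A·C_max)²).
n_e·A·C_max = 0.23 × 3.93 × 0.824 = 0.7448 kg/m.
D = 6.82²/(4π × 60.6 × 0.7448²) = 0.110 m²/day.

0.110 m²/day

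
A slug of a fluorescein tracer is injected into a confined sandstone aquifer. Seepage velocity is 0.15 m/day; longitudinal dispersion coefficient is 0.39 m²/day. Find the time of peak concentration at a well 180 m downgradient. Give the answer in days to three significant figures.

For the 1D instantaneous-source solution, setting ∂C/∂t = 0 at fixed x gives v²t² + 2Dt − x² = 0, so t = (√(D² + v²x²) − D)/v².
√(D² + v²x²) = √(0.39² + 0.15² × 180²) = 27.00; v² = 0.0225.
t = (27.00 − 0.39)/0.0225 = 1180 days (vs. the pure-advection estimate x/v = 1200 d).

1180 days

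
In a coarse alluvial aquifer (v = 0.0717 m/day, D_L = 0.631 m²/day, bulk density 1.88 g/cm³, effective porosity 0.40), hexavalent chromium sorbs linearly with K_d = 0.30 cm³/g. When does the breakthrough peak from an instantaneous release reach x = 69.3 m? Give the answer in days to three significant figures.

2050 days

Retardation factor R = 1 + ρ_b·K_d/n = 1 + 1.88 × 0.30/0.40 = 2.410.
Sorption retards both mechanisms: v_R = v/R = 0.02975 m/day, D_R = D/R = 0.2618 m²/day.
Peak time from v_R²t² + 2D_R t − x² = 0: t = (√(D_R² + v_R²x²) − D_R)/v_R².
√(D_R² + v_R²x²) = √(0.2618² + 0.02975² × 69.3²) = 2.078; v_R² = 0.0008851.
t = (2.078 − 0.2618)/0.0008851 = 2050 days.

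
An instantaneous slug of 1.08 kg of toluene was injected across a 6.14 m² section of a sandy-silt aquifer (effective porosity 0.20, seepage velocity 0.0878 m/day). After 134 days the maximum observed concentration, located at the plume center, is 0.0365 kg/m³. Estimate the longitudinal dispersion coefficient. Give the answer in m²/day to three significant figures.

0.345 m²/day

At the plume center C_max = M/(n_e·A·√(4πDt)), so D = M²/(4πt·(n_e·A·C_max)²).
n_e·A·C_max = 0.20 × 6.14 × 0.0365 = 0.04482 kg/m.
D = 1.08²/(4π × 134 × 0.04482²) = 0.345 m²/day.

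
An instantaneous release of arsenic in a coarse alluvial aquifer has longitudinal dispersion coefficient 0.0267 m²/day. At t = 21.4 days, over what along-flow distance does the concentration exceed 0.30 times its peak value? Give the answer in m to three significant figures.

3.32 m

The plume is Gaussian with σ = √(2Dt) = √(2 × 0.0267 × 21.4) = 1.069 m.
C/C_peak = exp(−Δx²/(2σ²)) = 0.30 ⇒ Δx = σ·√(−2 ln 0.30) = 1.069 × 1.552 = 1.659 m.
Width = 2Δx = 3.32 m.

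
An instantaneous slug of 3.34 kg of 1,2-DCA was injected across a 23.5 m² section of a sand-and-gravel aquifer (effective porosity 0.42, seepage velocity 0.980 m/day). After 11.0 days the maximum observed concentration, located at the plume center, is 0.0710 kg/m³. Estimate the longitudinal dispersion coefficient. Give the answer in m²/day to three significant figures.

0.164 m²/day

At the plume center C_max = M/(n_e·A·√(4πDt)), so D = M²/(4πt·(n_e·A·C_max)²).
n_e·A·C_max = 0.42 × 23.5 × 0.0710 = 0.7008 kg/m.
D = 3.34²/(4π × 11.0 × 0.7008²) = 0.164 m²/day.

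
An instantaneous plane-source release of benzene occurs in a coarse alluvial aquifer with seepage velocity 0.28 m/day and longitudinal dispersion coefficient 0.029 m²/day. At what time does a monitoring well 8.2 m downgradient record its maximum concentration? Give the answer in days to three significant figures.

28.9 days

For the 1D instantaneous-source solution, setting ∂C/∂t = 0 at fixed x gives v²t² + 2Dt − x² = 0, so t = (√(D² + v²x²) − D)/v².
√(D² + v²x²) = √(0.029² + 0.28² × 8.2²) = 2.296; v² = 0.0784.
t = (2.296 − 0.029)/0.0784 = 28.9 days (vs. the pure-advection estimate x/v = 29.3 d).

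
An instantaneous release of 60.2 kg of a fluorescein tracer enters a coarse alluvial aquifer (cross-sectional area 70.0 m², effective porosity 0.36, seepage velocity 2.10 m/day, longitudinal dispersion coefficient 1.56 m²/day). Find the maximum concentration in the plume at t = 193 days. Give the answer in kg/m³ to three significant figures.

0.0388 kg/m³

The peak of an instantaneous 1D plume sits at x = vt; there the Gaussian factor is 1 and C_max = M/(n_e·A·√(4πDt)), where n_e·A is the pore area the mass is dissolved in.
√(4πDt) = √(4π × 1.56 × 193) = 61.51 m, so C_max = 60.2/(0.36 × 70.0 × 61.51) = 0.0388 kg/m³.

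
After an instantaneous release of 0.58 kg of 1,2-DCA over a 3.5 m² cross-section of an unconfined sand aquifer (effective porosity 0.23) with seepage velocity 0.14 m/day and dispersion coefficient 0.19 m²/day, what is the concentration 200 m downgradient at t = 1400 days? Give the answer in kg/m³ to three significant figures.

For an instantaneous plane source, C(x,t) = M/(n_e·A·√(4πDt)) · exp(−(x−vt)²/(4Dt)), with n_e·A the pore (flow) area.
Plume center vt = 0.14 × 1400 = 196 m, so the well at 200 m is 4 m downgradient of the peak.
√(4πDt) = 57.82 m, giving peak height M/(n_e·A·√(4πDt)) = 0.58/(0.23 × 3.5 × 57.82) = 0.01246 kg/m³.
(x−vt)²/(4Dt) = (4)²/(4 × 0.19 × 1400) = 0.01504; exp(−0.01504) = 0.9851.
C = 0.01246 × 0.9851 = 0.0123 kg/m³.

0.0123 kg/m³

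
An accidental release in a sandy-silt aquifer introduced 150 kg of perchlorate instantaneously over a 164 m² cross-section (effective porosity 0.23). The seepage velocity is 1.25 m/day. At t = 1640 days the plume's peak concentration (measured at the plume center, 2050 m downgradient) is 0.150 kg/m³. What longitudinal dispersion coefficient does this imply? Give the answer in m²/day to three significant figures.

0.0341 m²/day

At the plume center C_max = M/(n_e·A·√(4πDt)), so D = M²/(4πt·(n_e·A·C_max)²).
n_e·A·C_max = 0.23 × 164 × 0.150 = 5.658 kg/m.
D = 150²/(4π × 1640 × 5.658²) = 0.0341 m²/day.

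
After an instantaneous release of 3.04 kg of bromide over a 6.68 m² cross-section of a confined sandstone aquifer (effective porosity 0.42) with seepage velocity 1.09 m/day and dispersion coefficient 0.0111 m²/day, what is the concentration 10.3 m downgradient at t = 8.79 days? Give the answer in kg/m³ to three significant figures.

0.260 kg/m³

For an instantaneous plane source, C(x,t) = M/(n_e·A·√(4πDt)) · exp(−(x−vt)²/(4Dt)), with n_e·A the pore (flow) area.
Plume center vt = 1.09 × 8.79 = 9.5811 m, so the well at 10.3 m is 0.7189 m downgradient of the peak.
√(4πDt) = 1.107 m, giving peak height M/(n_e·A·√(4πDt)) = 3.04/(0.42 × 6.68 × 1.107) = 0.9788 kg/m³.
(x−vt)²/(4Dt) = (0.7189)²/(4 × 0.0111 × 8.79) = 1.324; exp(−1.324) = 0.2661.
C = 0.9788 × 0.2661 = 0.260 kg/m³.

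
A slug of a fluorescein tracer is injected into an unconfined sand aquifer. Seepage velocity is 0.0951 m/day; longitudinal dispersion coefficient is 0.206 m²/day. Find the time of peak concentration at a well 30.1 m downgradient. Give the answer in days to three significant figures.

For the 1D instantaneous-source solution, setting ∂C/∂t = 0 at fixed x gives v²t² + 2Dt − x² = 0, so t = (√(D² + v²x²) − D)/v².
√(D² + v²x²) = √(0.206² + 0.0951² × 30.1²) = 2.870; v² = 0.00904401.
t = (2.870 − 0.206)/0.00904401 = 295 days (vs. the pure-advection estimate x/v = 317 d).

295 days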